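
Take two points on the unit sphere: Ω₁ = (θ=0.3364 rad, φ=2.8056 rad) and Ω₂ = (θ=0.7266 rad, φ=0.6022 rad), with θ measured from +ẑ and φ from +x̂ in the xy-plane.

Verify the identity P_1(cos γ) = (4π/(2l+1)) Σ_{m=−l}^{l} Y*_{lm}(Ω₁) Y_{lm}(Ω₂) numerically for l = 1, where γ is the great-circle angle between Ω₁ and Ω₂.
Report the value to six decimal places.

0.575888

Summing Y*_{l m}(θ₁,φ₁)·Y_{l m}(θ₂,φ₂) over m ∈ [−1, 1]; prefactor 4π/(2·1+1) = 4.188790:
  m=-1: -0.10767 + 0.03760j × 0.18915 - 0.13001j = -0.01548 + 0.02111j  (running Σ = -0.01548 + 0.02111j)
  m=0: 0.46122 + 0.00000j × 0.36520 + 0.00000j = 0.16844 + 0.00000j  (running Σ = 0.15296 + 0.02111j)
  m=1: 0.10767 + 0.03760j × -0.18915 - 0.13001j = -0.01548 - 0.02111j  (running Σ = 0.13748 + 0.00000j)
Total Σ_m = 0.13748 + 0.00000j. Multiply by 4.188790: 0.57589 + 0.00000j. P_1(cos γ) = 0.575888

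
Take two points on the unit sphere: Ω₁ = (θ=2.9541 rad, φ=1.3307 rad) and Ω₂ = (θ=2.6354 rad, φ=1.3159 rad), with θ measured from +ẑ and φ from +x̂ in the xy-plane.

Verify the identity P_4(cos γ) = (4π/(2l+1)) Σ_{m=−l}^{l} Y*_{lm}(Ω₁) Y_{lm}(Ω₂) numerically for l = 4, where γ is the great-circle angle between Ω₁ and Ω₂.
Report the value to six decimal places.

0.551206

Expand P_4 via completeness: Σ_{m} conj(Y_{4,m}) at Ω₁ times Y_{4,m} at Ω₂ —
  m=-4: 0.00031 - 0.00044j × 0.01281 + 0.02083j = 0.00001 + 0.00000j  (running Σ = 0.00001 + 0.00000j)
  m=-3: 0.00525 + 0.00599j × 0.08638 - 0.09004j = 0.00099 + 0.00004j  (running Σ = 0.00101 + 0.00004j)
  m=-2: -0.05934 + 0.03091j × -0.29889 - 0.16711j = 0.02290 + 0.00068j  (running Σ = 0.02391 + 0.00072j)
  m=-1: -0.07740 - 0.31614j × -0.11910 + 0.45707j = 0.15371 + 0.00228j  (running Σ = 0.17762 + 0.00300j)
  m=0: 0.70374 + 0.00000j × 0.05617 + 0.00000j = 0.03953 + 0.00000j  (running Σ = 0.21715 + 0.00300j)
  m=1: 0.07740 - 0.31614j × 0.11910 + 0.45707j = 0.15371 - 0.00228j  (running Σ = 0.37086 + 0.00072j)
  m=2: -0.05934 - 0.03091j × -0.29889 + 0.16711j = 0.02290 - 0.00068j  (running Σ = 0.39377 + 0.00004j)
  m=3: -0.00525 + 0.00599j × -0.08638 - 0.09004j = 0.00099 - 0.00004j  (running Σ = 0.39476 + 0.00000j)
  m=4: 0.00031 + 0.00044j × 0.01281 - 0.02083j = 0.00001 - 0.00000j  (running Σ = 0.39477 + 0.00000j)
Accumulated sum 0.39477 + 0.00000j; after 4π/(2l+1) scaling, 0.55121 + 0.00000j ⇒ P_4 = 0.551206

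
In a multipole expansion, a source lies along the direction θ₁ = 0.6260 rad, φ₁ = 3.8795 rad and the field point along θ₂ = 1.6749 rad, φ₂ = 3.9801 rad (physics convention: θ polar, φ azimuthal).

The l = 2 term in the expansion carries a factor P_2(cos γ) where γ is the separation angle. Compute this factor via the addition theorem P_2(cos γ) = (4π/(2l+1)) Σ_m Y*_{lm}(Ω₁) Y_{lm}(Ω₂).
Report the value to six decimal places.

Summing Y*_{l m}(θ₁,φ₁)·Y_{l m}(θ₂,φ₂) over m ∈ [−2, 2]; prefactor 4π/(2·2+1) = 2.513274:
  m=-2: Y*=(0.012576, 0.132006)  Y=(-0.040510, -0.379950)  product (0.049646, -0.010126)
  m=-1: Y*=(-0.271395, -0.246769)  Y=(0.053382, -0.059377)  product (-0.029140, 0.002941)
  m=+0: Y*=(0.305973, -0.000000)  Y=(-0.305174, 0.000000)  product (-0.093375, 0.000000)
  m=+1: Y*=(0.271395, -0.246769)  Y=(-0.053382, -0.059377)  product (-0.029140, -0.002941)
  m=+2: Y*=(0.012576, -0.132006)  Y=(-0.040510, 0.379950)  product (0.049646, 0.010126)
Total Σ_m = (-0.052363, 0.000000). Multiply by 2.513274: (-0.131603, 0.000000). P_2(cos γ) = -0.131603

-0.131603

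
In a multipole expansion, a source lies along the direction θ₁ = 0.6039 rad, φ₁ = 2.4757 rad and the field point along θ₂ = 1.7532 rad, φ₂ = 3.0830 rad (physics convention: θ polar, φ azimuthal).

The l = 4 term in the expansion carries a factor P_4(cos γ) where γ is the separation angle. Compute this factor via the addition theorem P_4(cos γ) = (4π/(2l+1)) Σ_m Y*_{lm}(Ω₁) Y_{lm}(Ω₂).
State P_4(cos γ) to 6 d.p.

Addition theorem: P_4(cos γ) = (4π/9) Σ_m Y*_{lm}(Ω₁) Y_{lm}(Ω₂), m = −4…4:
  [-4]  conj(Y_{4,-4})(Ω₁) = -0.04086 - 0.02117j ; Y_{4,-4}(Ω₂) = 0.40257 + 0.09612j ; Δ = -0.01441 - 0.01245j
  [-3]  conj(Y_{4,-3})(Ω₁) = 0.07811 + 0.17173j ; Y_{4,-3}(Ω₂) = 0.21260 + 0.03776j ; Δ = 0.01012 + 0.03946j
  [-2]  conj(Y_{4,-2})(Ω₁) = 0.09558 - 0.39226j ; Y_{4,-2}(Ω₂) = -0.24729 - 0.02911j ; Δ = -0.03506 + 0.09422j
  [-1]  conj(Y_{4,-1})(Ω₁) = -0.30305 + 0.23807j ; Y_{4,-1}(Ω₂) = -0.23334 - 0.01369j ; Δ = 0.07397 - 0.05140j
  [+0]  conj(Y_{4,0})(Ω₁) = -0.13320 + 0.00000j ; Y_{4,0}(Ω₂) = 0.21694 + 0.00000j ; Δ = -0.02890 + 0.00000j
  [+1]  conj(Y_{4,1})(Ω₁) = 0.30305 + 0.23807j ; Y_{4,1}(Ω₂) = 0.23334 - 0.01369j ; Δ = 0.07397 + 0.05140j
  [+2]  conj(Y_{4,2})(Ω₁) = 0.09558 + 0.39226j ; Y_{4,2}(Ω₂) = -0.24729 + 0.02911j ; Δ = -0.03506 - 0.09422j
  [+3]  conj(Y_{4,3})(Ω₁) = -0.07811 + 0.17173j ; Y_{4,3}(Ω₂) = -0.21260 + 0.03776j ; Δ = 0.01012 - 0.03946j
  [+4]  conj(Y_{4,4})(Ω₁) = -0.04086 + 0.02117j ; Y_{4,4}(Ω₂) = 0.40257 - 0.09612j ; Δ = -0.01441 + 0.01245j
Accumulated sum 0.04035 + 0.00000j; after 4π/(2l+1) scaling, 0.05634 + 0.00000j ⇒ P_4 = 0.056339

0.056339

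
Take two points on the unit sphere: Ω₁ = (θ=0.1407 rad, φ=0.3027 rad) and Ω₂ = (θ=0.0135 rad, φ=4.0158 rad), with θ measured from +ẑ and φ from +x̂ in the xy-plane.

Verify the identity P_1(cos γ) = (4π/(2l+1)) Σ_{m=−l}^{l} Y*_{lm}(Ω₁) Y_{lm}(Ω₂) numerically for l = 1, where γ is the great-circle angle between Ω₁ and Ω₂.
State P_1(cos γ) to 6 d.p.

0.988436

Summing Y*_{l m}(θ₁,φ₁)·Y_{l m}(θ₂,φ₂) over m ∈ [−1, 1]; prefactor 4π/(2·1+1) = 4.188790:
  [-1]  conj(Y_{1,-1})(Ω₁) = (0.046248, 0.014443) ; Y_{1,-1}(Ω₂) = (-0.002992, 0.003577) ; Δ = (-0.000190, 0.000122)
  [+0]  conj(Y_{1,0})(Ω₁) = (0.483774, -0.000000) ; Y_{1,0}(Ω₂) = (0.488558, 0.000000) ; Δ = (0.236352, 0.000000)
  [+1]  conj(Y_{1,1})(Ω₁) = (-0.046248, 0.014443) ; Y_{1,1}(Ω₂) = (0.002992, 0.003577) ; Δ = (-0.000190, -0.000122)
Σ over m = (0.235972, 0.000000); ×(4π/3) → (0.988436, 0.000000). Real part: 0.988436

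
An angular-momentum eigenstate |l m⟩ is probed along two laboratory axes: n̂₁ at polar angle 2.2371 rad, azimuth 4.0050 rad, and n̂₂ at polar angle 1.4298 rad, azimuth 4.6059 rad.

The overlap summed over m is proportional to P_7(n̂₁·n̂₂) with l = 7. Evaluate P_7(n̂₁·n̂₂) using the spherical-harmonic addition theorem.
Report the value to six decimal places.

Term-by-term m-sum for l=7 (normalisation 4π/15 = 0.837758):
  m=-7: -0.090123+0.021991i × +0.316298-0.342654i = -0.020970+0.037837i  (running Σ = -0.020970+0.037837i)
  m=-6: -0.123124+0.243559i × -0.198801-0.147687i = +0.060448-0.030236i  (running Σ = +0.039477+0.007601i)
  m=-5: +0.168270+0.403211i × +0.131713-0.223543i = +0.112298+0.015492i  (running Σ = +0.151776+0.023093i)
  m=-4: +0.324165+0.104568i × -0.247555-0.112324i = -0.068503-0.062298i  (running Σ = +0.083273-0.039205i)
  m=-3: -0.061512+0.037830i × +0.059092-0.178635i = +0.003123+0.013224i  (running Σ = +0.086395-0.025981i)
  m=-2: -0.057136+0.363236i × -0.271401-0.058693i = +0.036826-0.095229i  (running Σ = +0.123221-0.121210i)
  m=-1: +0.057111+0.066796i × +0.016963-0.158695i = +0.011569-0.007930i  (running Σ = +0.134790-0.129140i)
  m=0: -0.342609-0.000000i × -0.278726+0.000000i = +0.095494+0.000000i  (running Σ = +0.230284-0.129140i)
  m=1: -0.057111+0.066796i × -0.016963-0.158695i = +0.011569+0.007930i  (running Σ = +0.241853-0.121210i)
  m=2: -0.057136-0.363236i × -0.271401+0.058693i = +0.036826+0.095229i  (running Σ = +0.278679-0.025981i)
  m=3: +0.061512+0.037830i × -0.059092-0.178635i = +0.003123-0.013224i  (running Σ = +0.281802-0.039205i)
  m=4: +0.324165-0.104568i × -0.247555+0.112324i = -0.068503+0.062298i  (running Σ = +0.213299+0.023093i)
  m=5: -0.168270+0.403211i × -0.131713-0.223543i = +0.112298-0.015492i  (running Σ = +0.325597+0.007601i)
  m=6: -0.123124-0.243559i × -0.198801+0.147687i = +0.060448+0.030236i  (running Σ = +0.386045+0.037837i)
  m=7: +0.090123+0.021991i × -0.316298-0.342654i = -0.020970-0.037837i  (running Σ = +0.365075+0.000000i)
Total Σ_m = +0.365075+0.000000i. Multiply by 0.837758: +0.305844+0.000000i. P_7(cos γ) = 0.305844

0.305844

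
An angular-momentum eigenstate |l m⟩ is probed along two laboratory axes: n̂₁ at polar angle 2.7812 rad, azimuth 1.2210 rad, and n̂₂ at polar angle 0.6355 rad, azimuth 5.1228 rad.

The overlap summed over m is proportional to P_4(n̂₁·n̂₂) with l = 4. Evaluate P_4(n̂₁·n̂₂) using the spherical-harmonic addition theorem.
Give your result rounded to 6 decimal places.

0.236984

Term-by-term m-sum for l=4 (normalisation 4π/9 = 1.396263):
  [-4]  conj(Y_{4,-4})(Ω₁) = 0.00117 - 0.00674j ; Y_{4,-4}(Ω₂) = -0.00389 - 0.05480j ; Δ = -0.00037 - 0.00004j
  [-3]  conj(Y_{4,-3})(Ω₁) = 0.04454 + 0.02558j ; Y_{4,-3}(Ω₂) = -0.19864 - 0.07017j ; Δ = -0.00705 - 0.00821j
  [-2]  conj(Y_{4,-2})(Ω₁) = -0.16326 + 0.13740j ; Y_{4,-2}(Ω₂) = -0.28389 + 0.30475j ; Δ = 0.00448 - 0.08876j
  [-1]  conj(Y_{4,-1})(Ω₁) = -0.16743 - 0.45897j ; Y_{4,-1}(Ω₂) = 0.13829 + 0.31781j ; Δ = 0.12271 - 0.11668j
  [+0]  conj(Y_{4,0})(Ω₁) = 0.37734 + 0.00000j ; Y_{4,0}(Ω₂) = -0.18497 + 0.00000j ; Δ = -0.06980 + 0.00000j
  [+1]  conj(Y_{4,1})(Ω₁) = 0.16743 - 0.45897j ; Y_{4,1}(Ω₂) = -0.13829 + 0.31781j ; Δ = 0.12271 + 0.11668j
  [+2]  conj(Y_{4,2})(Ω₁) = -0.16326 - 0.13740j ; Y_{4,2}(Ω₂) = -0.28389 - 0.30475j ; Δ = 0.00448 + 0.08876j
  [+3]  conj(Y_{4,3})(Ω₁) = -0.04454 + 0.02558j ; Y_{4,3}(Ω₂) = 0.19864 - 0.07017j ; Δ = -0.00705 + 0.00821j
  [+4]  conj(Y_{4,4})(Ω₁) = 0.00117 + 0.00674j ; Y_{4,4}(Ω₂) = -0.00389 + 0.05480j ; Δ = -0.00037 + 0.00004j
Accumulated sum 0.16973 + 0.00000j; after 4π/(2l+1) scaling, 0.23698 + 0.00000j ⇒ P_4 = 0.236984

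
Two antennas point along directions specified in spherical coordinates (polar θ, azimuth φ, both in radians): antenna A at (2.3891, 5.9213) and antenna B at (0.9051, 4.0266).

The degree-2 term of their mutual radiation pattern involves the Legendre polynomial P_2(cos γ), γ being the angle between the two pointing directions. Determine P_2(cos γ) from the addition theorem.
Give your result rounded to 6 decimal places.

Summing Y*_{l m}(θ₁,φ₁)·Y_{l m}(θ₂,φ₂) over m ∈ [−2, 2]; prefactor 4π/(2·2+1) = 2.513274:
  term(m=-2) = (-0.034378, -0.026016)   from Y*(Ω₁)=(0.135203, -0.119487), Y(Ω₂)=(-0.047286, -0.234209)
  term(m=-1) = (0.046034, -0.137117)   from Y*(Ω₁)=(-0.360474, 0.136460), Y(Ω₂)=(-0.237644, 0.290419)
  term(m=+0) = (0.008594, 0.000000)   from Y*(Ω₁)=(0.188808, -0.000000), Y(Ω₂)=(0.045516, 0.000000)
  term(m=+1) = (0.046034, 0.137117)   from Y*(Ω₁)=(0.360474, 0.136460), Y(Ω₂)=(0.237644, 0.290419)
  term(m=+2) = (-0.034378, 0.026016)   from Y*(Ω₁)=(0.135203, 0.119487), Y(Ω₂)=(-0.047286, 0.234209)
Total Σ_m = (0.031906, 0.000000). Multiply by 2.513274: (0.080187, 0.000000). P_2(cos γ) = 0.080187

0.080187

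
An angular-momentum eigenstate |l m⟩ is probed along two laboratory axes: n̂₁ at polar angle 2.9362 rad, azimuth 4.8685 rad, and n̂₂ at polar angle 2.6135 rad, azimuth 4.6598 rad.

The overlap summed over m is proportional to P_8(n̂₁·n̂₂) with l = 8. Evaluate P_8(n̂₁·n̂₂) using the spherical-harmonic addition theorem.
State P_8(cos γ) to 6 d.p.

-0.188264

Summing Y*_{l m}(θ₁,φ₁)·Y_{l m}(θ₂,φ₂) over m ∈ [−8, 8]; prefactor 4π/(2·8+1) = 0.739198:
  m=-8: Y*=0.00000 + 0.00000j  Y=0.00196 + 0.00087j  product -0.00000 + 0.00000j
  m=-7: Y*=0.00003 - 0.00001j  Y=-0.00529 + 0.01370j  product 0.00000 + 0.00000j
  m=-6: Y*=-0.00021 - 0.00029j  Y=-0.05969 - 0.01949j  product 0.00001 + 0.00002j
  m=-5: Y*=-0.00225 + 0.00227j  Y=0.04858 - 0.18047j  product 0.00030 + 0.00052j
  m=-4: Y*=0.01699 + 0.01225j  Y=0.37930 + 0.08099j  product 0.00545 + 0.00602j
  m=-3: Y*=0.04553 - 0.09001j  Y=-0.08055 + 0.50631j  product 0.04190 + 0.03030j
  m=-2: Y*=-0.32129 - 0.10371j  Y=-0.27772 - 0.02932j  product 0.08619 + 0.03822j
  m=-1: Y*=-0.10523 + 0.66861j  Y=-0.01414 + 0.26857j  product -0.17808 - 0.03771j
  m=+0: Y*=0.43287 + 0.00000j  Y=-0.38402 + 0.00000j  product -0.16623 + 0.00000j
  m=+1: Y*=0.10523 + 0.66861j  Y=0.01414 + 0.26857j  product -0.17808 + 0.03771j
  m=+2: Y*=-0.32129 + 0.10371j  Y=-0.27772 + 0.02932j  product 0.08619 - 0.03822j
  m=+3: Y*=-0.04553 - 0.09001j  Y=0.08055 + 0.50631j  product 0.04190 - 0.03030j
  m=+4: Y*=0.01699 - 0.01225j  Y=0.37930 - 0.08099j  product 0.00545 - 0.00602j
  m=+5: Y*=0.00225 + 0.00227j  Y=-0.04858 - 0.18047j  product 0.00030 - 0.00052j
  m=+6: Y*=-0.00021 + 0.00029j  Y=-0.05969 + 0.01949j  product 0.00001 - 0.00002j
  m=+7: Y*=-0.00003 - 0.00001j  Y=0.00529 + 0.01370j  product 0.00000 - 0.00000j
  m=+8: Y*=0.00000 - 0.00000j  Y=0.00196 - 0.00087j  product -0.00000 - 0.00000j
Σ over m = -0.25469 + 0.00000j; ×(4π/17) → -0.18826 + 0.00000j. Real part: -0.188264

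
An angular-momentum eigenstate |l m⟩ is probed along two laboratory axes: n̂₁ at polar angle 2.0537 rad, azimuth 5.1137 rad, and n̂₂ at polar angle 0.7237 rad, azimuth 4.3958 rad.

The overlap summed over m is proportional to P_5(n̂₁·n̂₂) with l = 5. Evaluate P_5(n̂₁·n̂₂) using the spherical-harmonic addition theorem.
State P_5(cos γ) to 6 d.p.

Addition theorem: P_5(cos γ) = (4π/11) Σ_m Y*_{lm}(Ω₁) Y_{lm}(Ω₂), m = −5…5:
  term(m=-5) = -0.013468-0.006471i   from Y*(Ω₁)=+0.229269+0.106750i, Y(Ω₂)=-0.059079-0.000718i
  term(m=-4) = +0.085448-0.023648i   from Y*(Ω₁)=+0.014442-0.419065i, Y(Ω₂)=+0.063381+0.201718i
  term(m=-3) = -0.050663+0.076840i   from Y*(Ω₁)=-0.211007+0.081081i, Y(Ω₂)=+0.331137-0.236917i
  term(m=-2) = +0.011184+0.082344i   from Y*(Ω₁)=-0.151458-0.156767i, Y(Ω₂)=-0.307326-0.225575i
  term(m=-1) = +0.011320+0.009886i   from Y*(Ω₁)=-0.115498+0.272183i, Y(Ω₂)=+0.015825-0.048303i
  term(m=+0) = +0.059946+0.000000i   from Y*(Ω₁)=-0.153982-0.000000i, Y(Ω₂)=-0.389304+0.000000i
  term(m=+1) = +0.011320-0.009886i   from Y*(Ω₁)=+0.115498+0.272183i, Y(Ω₂)=-0.015825-0.048303i
  term(m=+2) = +0.011184-0.082344i   from Y*(Ω₁)=-0.151458+0.156767i, Y(Ω₂)=-0.307326+0.225575i
  term(m=+3) = -0.050663-0.076840i   from Y*(Ω₁)=+0.211007+0.081081i, Y(Ω₂)=-0.331137-0.236917i
  term(m=+4) = +0.085448+0.023648i   from Y*(Ω₁)=+0.014442+0.419065i, Y(Ω₂)=+0.063381-0.201718i
  term(m=+5) = -0.013468+0.006471i   from Y*(Ω₁)=-0.229269+0.106750i, Y(Ω₂)=+0.059079-0.000718i
Σ over m = +0.147588+0.000000i; ×(4π/11) → +0.168604+0.000000i. Real part: 0.168604

0.168604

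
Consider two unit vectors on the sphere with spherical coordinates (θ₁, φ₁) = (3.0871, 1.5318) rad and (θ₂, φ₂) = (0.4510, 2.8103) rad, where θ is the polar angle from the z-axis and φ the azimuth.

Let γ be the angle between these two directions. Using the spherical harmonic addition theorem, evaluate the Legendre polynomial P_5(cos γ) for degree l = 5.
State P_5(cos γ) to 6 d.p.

Addition theorem: P_5(cos γ) = (4π/11) Σ_m Y*_{lm}(Ω₁) Y_{lm}(Ω₂), m = −5…5:
  m=-5: Y*=+0.000000+0.000000i  Y=+0.000625-0.007275i  product +0.000000-0.000000i
  m=-4: Y*=-0.000013+0.000002i  Y=+0.011593+0.046245i  product -0.000000-0.000001i
  m=-3: Y*=-0.000052-0.000443i  Y=-0.098283-0.151025i  product -0.000062+0.000051i
  m=-2: Y*=+0.009965-0.000779i  Y=+0.326715+0.254921i  product +0.003454+0.002286i
  m=-1: Y*=+0.005384+0.138004i  Y=-0.453915-0.156133i  product +0.019103-0.063483i
  m=+0: Y*=-0.914879-0.000000i  Y=-0.038421+0.000000i  product +0.035151+0.000000i
  m=+1: Y*=-0.005384+0.138004i  Y=+0.453915-0.156133i  product +0.019103+0.063483i
  m=+2: Y*=+0.009965+0.000779i  Y=+0.326715-0.254921i  product +0.003454-0.002286i
  m=+3: Y*=+0.000052-0.000443i  Y=+0.098283-0.151025i  product -0.000062-0.000051i
  m=+4: Y*=-0.000013-0.000002i  Y=+0.011593-0.046245i  product -0.000000+0.000001i
  m=+5: Y*=-0.000000+0.000000i  Y=-0.000625-0.007275i  product +0.000000+0.000000i
Accumulated sum +0.080141+0.000000i; after 4π/(2l+1) scaling, +0.091553+0.000000i ⇒ P_5 = 0.091553

0.091553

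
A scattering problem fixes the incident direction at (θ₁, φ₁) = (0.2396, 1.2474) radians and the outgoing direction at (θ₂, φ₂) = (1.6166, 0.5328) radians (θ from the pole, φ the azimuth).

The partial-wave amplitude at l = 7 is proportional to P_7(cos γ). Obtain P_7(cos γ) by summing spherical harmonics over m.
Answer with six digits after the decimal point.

Term-by-term m-sum for l=7 (normalisation 4π/15 = 0.837758):
  term(m=-7) = +0.000003-0.000010i   from Y*(Ω₁)=-0.000016+0.000014i, Y(Ω₂)=-0.413012+0.275344i
  term(m=-6) = +0.000011+0.000025i   from Y*(Ω₁)=+0.000117+0.000303i, Y(Ω₂)=+0.085000-0.004697i
  term(m=-5) = +0.001004+0.000462i   from Y*(Ω₁)=+0.003109-0.000144i, Y(Ω₂)=+0.315331+0.163201i
  term(m=-4) = -0.002001+0.000582i   from Y*(Ω₁)=+0.005735-0.020155i, Y(Ω₂)=-0.052871-0.084256i
  term(m=-3) = -0.017224+0.026694i   from Y*(Ω₁)=-0.083027-0.056876i, Y(Ω₂)=-0.008712-0.315545i
  term(m=-2) = -0.004916-0.034486i   from Y*(Ω₁)=-0.263272+0.198811i, Y(Ω₂)=-0.051103+0.092399i
  term(m=-1) = -0.145170-0.125943i   from Y*(Ω₁)=+0.202829+0.605166i, Y(Ω₂)=-0.259377+0.152950i
  term(m=+0) = +0.040190+0.000000i   from Y*(Ω₁)=+0.374300-0.000000i, Y(Ω₂)=+0.107375+0.000000i
  term(m=+1) = -0.145170+0.125943i   from Y*(Ω₁)=-0.202829+0.605166i, Y(Ω₂)=+0.259377+0.152950i
  term(m=+2) = -0.004916+0.034486i   from Y*(Ω₁)=-0.263272-0.198811i, Y(Ω₂)=-0.051103-0.092399i
  term(m=+3) = -0.017224-0.026694i   from Y*(Ω₁)=+0.083027-0.056876i, Y(Ω₂)=+0.008712-0.315545i
  term(m=+4) = -0.002001-0.000582i   from Y*(Ω₁)=+0.005735+0.020155i, Y(Ω₂)=-0.052871+0.084256i
  term(m=+5) = +0.001004-0.000462i   from Y*(Ω₁)=-0.003109-0.000144i, Y(Ω₂)=-0.315331+0.163201i
  term(m=+6) = +0.000011-0.000025i   from Y*(Ω₁)=+0.000117-0.000303i, Y(Ω₂)=+0.085000+0.004697i
  term(m=+7) = +0.000003+0.000010i   from Y*(Ω₁)=+0.000016+0.000014i, Y(Ω₂)=+0.413012+0.275344i
Total Σ_m = -0.296395-0.000000i. Multiply by 0.837758: -0.248307-0.000000i. P_7(cos γ) = -0.248307

-0.248307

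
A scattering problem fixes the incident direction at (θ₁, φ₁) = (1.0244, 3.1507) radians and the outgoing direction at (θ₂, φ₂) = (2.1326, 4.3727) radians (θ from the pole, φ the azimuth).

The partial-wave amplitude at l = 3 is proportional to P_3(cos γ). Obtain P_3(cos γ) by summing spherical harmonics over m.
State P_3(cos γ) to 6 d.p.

0.044455

Summing Y*_{l m}(θ₁,φ₁)·Y_{l m}(θ₂,φ₂) over m ∈ [−3, 3]; prefactor 4π/(2·3+1) = 1.795196:
  m=-3: Y*=-0.26013 - 0.00711j  Y=0.21537 - 0.13256j  product -0.05697 + 0.03295j
  m=-2: Y*=0.38759 + 0.00706j  Y=0.30335 + 0.24499j  product 0.11585 + 0.09710j
  m=-1: Y*=-0.09663 - 0.00088j  Y=-0.03818 + 0.10803j  product 0.00378 - 0.01041j
  m=+0: Y*=-0.31995 + 0.00000j  Y=0.31431 + 0.00000j  product -0.10056 + 0.00000j
  m=+1: Y*=0.09663 - 0.00088j  Y=0.03818 + 0.10803j  product 0.00378 + 0.01041j
  m=+2: Y*=0.38759 - 0.00706j  Y=0.30335 - 0.24499j  product 0.11585 - 0.09710j
  m=+3: Y*=0.26013 - 0.00711j  Y=-0.21537 - 0.13256j  product -0.05697 - 0.03295j
Σ over m = 0.02476 + 0.00000j; ×(4π/7) → 0.04446 + 0.00000j. Real part: 0.044455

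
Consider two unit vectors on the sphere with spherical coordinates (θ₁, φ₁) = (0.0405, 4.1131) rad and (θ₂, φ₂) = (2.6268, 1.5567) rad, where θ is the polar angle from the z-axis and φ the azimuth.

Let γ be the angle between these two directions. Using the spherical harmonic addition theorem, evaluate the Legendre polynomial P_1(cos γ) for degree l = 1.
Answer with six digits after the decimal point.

Summing Y*_{l m}(θ₁,φ₁)·Y_{l m}(θ₂,φ₂) over m ∈ [−1, 1]; prefactor 4π/(2·1+1) = 4.188790:
  m=-1: Y*=(-0.007890, -0.011551)  Y=(0.002398, -0.170089)  product (-0.001984, 0.001314)
  m=+0: Y*=(0.488202, -0.000000)  Y=(-0.425277, 0.000000)  product (-0.207621, 0.000000)
  m=+1: Y*=(0.007890, -0.011551)  Y=(-0.002398, -0.170089)  product (-0.001984, -0.001314)
Total Σ_m = (-0.211588, 0.000000). Multiply by 4.188790: (-0.886299, 0.000000). P_1(cos γ) = -0.886299

-0.886299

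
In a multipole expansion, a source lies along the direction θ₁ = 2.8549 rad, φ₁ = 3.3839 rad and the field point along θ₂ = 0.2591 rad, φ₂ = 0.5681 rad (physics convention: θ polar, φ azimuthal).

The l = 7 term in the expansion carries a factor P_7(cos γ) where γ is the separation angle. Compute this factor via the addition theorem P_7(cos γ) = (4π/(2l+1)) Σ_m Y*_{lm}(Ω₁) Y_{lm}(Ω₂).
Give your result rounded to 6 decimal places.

Expand P_7 via completeness: Σ_{m} conj(Y_{7,m}) at Ω₁ times Y_{7,m} at Ω₂ —
  term(m=-7) = 0.00000 + 0.00000j   from Y*(Ω₁)=0.00001 - 0.00007j, Y(Ω₂)=-0.00002 + 0.00003j
  term(m=-6) = 0.00000 + 0.00000j   from Y*(Ω₁)=-0.00011 - 0.00091j, Y(Ω₂)=-0.00049 + 0.00013j
  term(m=-5) = 0.00000 + 0.00003j   from Y*(Ω₁)=-0.00256 - 0.00681j, Y(Ω₂)=-0.00431 - 0.00134j
  term(m=-4) = -0.00030 + 0.00109j   from Y*(Ω₁)=-0.02283 - 0.03325j, Y(Ω₂)=-0.01805 - 0.02136j
  term(m=-3) = -0.01091 + 0.01617j   from Y*(Ω₁)=-0.11837 - 0.10528j, Y(Ω₂)=-0.01639 - 0.12204j
  term(m=-2) = -0.12232 + 0.09330j   from Y*(Ω₁)=-0.36996 - 0.19478j, Y(Ω₂)=0.15492 - 0.33375j
  term(m=-1) = -0.37398 + 0.12634j   from Y*(Ω₁)=-0.60144 - 0.14865j, Y(Ω₂)=0.53707 - 0.34281j
  term(m=+0) = -0.04247 + 0.00000j   from Y*(Ω₁)=-0.15106 + 0.00000j, Y(Ω₂)=0.28113 + 0.00000j
  term(m=+1) = -0.37398 - 0.12634j   from Y*(Ω₁)=0.60144 - 0.14865j, Y(Ω₂)=-0.53707 - 0.34281j
  term(m=+2) = -0.12232 - 0.09330j   from Y*(Ω₁)=-0.36996 + 0.19478j, Y(Ω₂)=0.15492 + 0.33375j
  term(m=+3) = -0.01091 - 0.01617j   from Y*(Ω₁)=0.11837 - 0.10528j, Y(Ω₂)=0.01639 - 0.12204j
  term(m=+4) = -0.00030 - 0.00109j   from Y*(Ω₁)=-0.02283 + 0.03325j, Y(Ω₂)=-0.01805 + 0.02136j
  term(m=+5) = 0.00000 - 0.00003j   from Y*(Ω₁)=0.00256 - 0.00681j, Y(Ω₂)=0.00431 - 0.00134j
  term(m=+6) = 0.00000 - 0.00000j   from Y*(Ω₁)=-0.00011 + 0.00091j, Y(Ω₂)=-0.00049 - 0.00013j
  term(m=+7) = 0.00000 - 0.00000j   from Y*(Ω₁)=-0.00001 - 0.00007j, Y(Ω₂)=0.00002 + 0.00003j
Σ over m = -1.05748 - 0.00000j; ×(4π/15) → -0.88591 - 0.00000j. Real part: -0.885912

-0.885912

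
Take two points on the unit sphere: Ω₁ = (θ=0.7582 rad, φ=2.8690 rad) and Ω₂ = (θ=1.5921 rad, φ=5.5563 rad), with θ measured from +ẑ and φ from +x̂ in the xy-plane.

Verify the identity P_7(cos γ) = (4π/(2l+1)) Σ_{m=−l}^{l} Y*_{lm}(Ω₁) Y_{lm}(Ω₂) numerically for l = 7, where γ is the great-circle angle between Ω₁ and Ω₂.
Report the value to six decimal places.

Expand P_7 via completeness: Σ_{m} conj(Y_{7,m}) at Ω₁ times Y_{7,m} at Ω₂ —
  m=-7: Y*=(0.012029, 0.034295)  Y=(0.183235, -0.464404)  product (0.018131, 0.000698)
  m=-6: Y*=(-0.009292, -0.143289)  Y=(0.013688, 0.037374)  product (0.005228, -0.002309)
  m=-5: Y*=(-0.068124, 0.323051)  Y=(0.320991, 0.172383)  product (-0.077556, 0.091953)
  m=-4: Y*=(0.212134, -0.407048)  Y=(-0.045488, 0.010845)  product (-0.005235, 0.020817)
  m=-3: Y*=(-0.195518, 0.208608)  Y=(-0.188072, 0.269171)  product (-0.019380, -0.091861)
  m=-2: Y*=(-0.149131, 0.090448)  Y=(-0.005815, -0.049464)  product (0.005341, 0.006851)
  m=-1: Y*=(0.361507, -0.101060)  Y=(-0.235676, -0.209593)  product (-0.106380, -0.051952)
  m=+0: Y*=(0.065341, -0.000000)  Y=(0.050703, 0.000000)  product (0.003313, 0.000000)
  m=+1: Y*=(-0.361507, -0.101060)  Y=(0.235676, -0.209593)  product (-0.106380, 0.051952)
  m=+2: Y*=(-0.149131, -0.090448)  Y=(-0.005815, 0.049464)  product (0.005341, -0.006851)
  m=+3: Y*=(0.195518, 0.208608)  Y=(0.188072, 0.269171)  product (-0.019380, 0.091861)
  m=+4: Y*=(0.212134, 0.407048)  Y=(-0.045488, -0.010845)  product (-0.005235, -0.020817)
  m=+5: Y*=(0.068124, 0.323051)  Y=(-0.320991, 0.172383)  product (-0.077556, -0.091953)
  m=+6: Y*=(-0.009292, 0.143289)  Y=(0.013688, -0.037374)  product (0.005228, 0.002309)
  m=+7: Y*=(-0.012029, 0.034295)  Y=(-0.183235, -0.464404)  product (0.018131, -0.000698)
Σ over m = (-0.356388, 0.000000); ×(4π/15) → (-0.298567, 0.000000). Real part: -0.298567

-0.298567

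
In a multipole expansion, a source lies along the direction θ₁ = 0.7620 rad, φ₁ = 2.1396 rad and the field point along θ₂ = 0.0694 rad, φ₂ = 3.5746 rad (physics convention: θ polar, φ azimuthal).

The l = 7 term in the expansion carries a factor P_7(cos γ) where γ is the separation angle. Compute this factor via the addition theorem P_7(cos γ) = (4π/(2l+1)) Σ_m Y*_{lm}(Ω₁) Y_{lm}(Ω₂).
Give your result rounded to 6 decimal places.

0.051832

Addition theorem: P_7(cos γ) = (4π/15) Σ_m Y*_{lm}(Ω₁) Y_{lm}(Ω₂), m = −7…7:
  m=-7: -0.027832+0.024945i × +0.000000+0.000000i = -0.000000+0.000000i  (running Σ = -0.000000+0.000000i)
  m=-6: +0.141188+0.039262i × -0.000000-0.000000i = -0.000000-0.000000i  (running Σ = -0.000000-0.000000i)
  m=-5: -0.097924-0.319303i × +0.000004+0.000006i = +0.000001-0.000002i  (running Σ = +0.000001-0.000002i)
  m=-4: -0.297098+0.349581i × -0.000027-0.000166i = +0.000066+0.000040i  (running Σ = +0.000068+0.000038i)
  m=-3: +0.275173+0.037548i × -0.000782+0.002805i = -0.000320+0.000743i  (running Σ = -0.000253+0.000781i)
  m=-2: +0.076993+0.166477i × +0.022930-0.026961i = +0.006254+0.001742i  (running Σ = +0.006001+0.002522i)
  m=-1: +0.200295-0.313313i × -0.249034+0.115120i = -0.013812+0.101084i  (running Σ = -0.007811+0.103606i)
  m=0: +0.075966-0.000000i × +1.020097+0.000000i = +0.077492+0.000000i  (running Σ = +0.069681+0.103606i)
  m=1: -0.200295-0.313313i × +0.249034+0.115120i = -0.013812-0.101084i  (running Σ = +0.055870+0.002522i)
  m=2: +0.076993-0.166477i × +0.022930+0.026961i = +0.006254-0.001742i  (running Σ = +0.062123+0.000781i)
  m=3: -0.275173+0.037548i × +0.000782+0.002805i = -0.000320-0.000743i  (running Σ = +0.061803+0.000038i)
  m=4: -0.297098-0.349581i × -0.000027+0.000166i = +0.000066-0.000040i  (running Σ = +0.061869-0.000002i)
  m=5: +0.097924-0.319303i × -0.000004+0.000006i = +0.000001+0.000002i  (running Σ = +0.061870-0.000000i)
  m=6: +0.141188-0.039262i × -0.000000+0.000000i = -0.000000+0.000000i  (running Σ = +0.061870+0.000000i)
  m=7: +0.027832+0.024945i × -0.000000+0.000000i = -0.000000-0.000000i  (running Σ = +0.061870-0.000000i)
Σ over m = +0.061870-0.000000i; ×(4π/15) → +0.051832-0.000000i. Real part: 0.051832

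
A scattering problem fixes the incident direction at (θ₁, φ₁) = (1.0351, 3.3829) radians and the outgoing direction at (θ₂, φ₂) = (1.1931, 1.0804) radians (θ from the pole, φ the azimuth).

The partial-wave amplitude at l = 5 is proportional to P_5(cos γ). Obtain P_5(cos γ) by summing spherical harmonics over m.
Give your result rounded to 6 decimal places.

-0.325497

Summing Y*_{l m}(θ₁,φ₁)·Y_{l m}(θ₂,φ₂) over m ∈ [−5, 5]; prefactor 4π/(2·5+1) = 1.142397:
  term(m=-5) = +0.034734-0.061099i   from Y*(Ω₁)=-0.077746-0.203912i, Y(Ω₂)=+0.204902+0.248462i
  term(m=-4) = -0.161714+0.035277i   from Y*(Ω₁)=+0.233180+0.336800i, Y(Ω₂)=-0.153911+0.373591i
  term(m=-3) = +0.014938+0.010762i   from Y*(Ω₁)=-0.221655-0.195950i, Y(Ω₂)=-0.061922+0.006188i
  term(m=-2) = -0.004786-0.044395i   from Y*(Ω₁)=-0.123724-0.064824i, Y(Ω₂)=+0.177859+0.265636i
  term(m=-1) = -0.034517+0.038438i   from Y*(Ω₁)=+0.326828+0.080433i, Y(Ω₂)=-0.072290+0.135401i
  term(m=+0) = +0.017766+0.000000i   from Y*(Ω₁)=+0.061987-0.000000i, Y(Ω₂)=+0.286605+0.000000i
  term(m=+1) = -0.034517-0.038438i   from Y*(Ω₁)=-0.326828+0.080433i, Y(Ω₂)=+0.072290+0.135401i
  term(m=+2) = -0.004786+0.044395i   from Y*(Ω₁)=-0.123724+0.064824i, Y(Ω₂)=+0.177859-0.265636i
  term(m=+3) = +0.014938-0.010762i   from Y*(Ω₁)=+0.221655-0.195950i, Y(Ω₂)=+0.061922+0.006188i
  term(m=+4) = -0.161714-0.035277i   from Y*(Ω₁)=+0.233180-0.336800i, Y(Ω₂)=-0.153911-0.373591i
  term(m=+5) = +0.034734+0.061099i   from Y*(Ω₁)=+0.077746-0.203912i, Y(Ω₂)=-0.204902+0.248462i
Σ over m = -0.284925+0.000000i; ×(4π/11) → -0.325497+0.000000i. Real part: -0.325497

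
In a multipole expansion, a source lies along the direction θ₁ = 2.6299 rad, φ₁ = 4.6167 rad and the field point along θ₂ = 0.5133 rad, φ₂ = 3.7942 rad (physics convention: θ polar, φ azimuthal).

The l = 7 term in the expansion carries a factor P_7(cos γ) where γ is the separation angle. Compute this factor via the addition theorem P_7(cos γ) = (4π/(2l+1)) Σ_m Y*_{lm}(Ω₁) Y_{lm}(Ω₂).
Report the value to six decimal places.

-0.323315

Summing Y*_{l m}(θ₁,φ₁)·Y_{l m}(θ₂,φ₂) over m ∈ [−7, 7]; prefactor 4π/(2·7+1) = 0.837758:
  [-7]  conj(Y_{7,-7})(Ω₁) = (0.002095, 0.002645) ; Y_{7,-7}(Ω₂) = (0.000495, -0.003407) ; Δ = (0.000010, -0.000006)
  [-6]  conj(Y_{7,-6})(Ω₁) = (0.018879, -0.012211) ; Y_{7,-6}(Ω₂) = (-0.016341, 0.015975) ; Δ = (-0.000113, 0.000501)
  [-5]  conj(Y_{7,-5})(Ω₁) = (-0.042240, -0.081445) ; Y_{7,-5}(Ω₂) = (0.092196, -0.011252) ; Δ = (-0.004811, -0.007034)
  [-4]  conj(Y_{7,-4})(Ω₁) = (-0.234859, 0.094557) ; Y_{7,-4}(Ω₂) = (-0.220033, -0.129265) ; Δ = (0.063899, 0.009553)
  [-3]  conj(Y_{7,-3})(Ω₁) = (0.130453, 0.441881) ; Y_{7,-3}(Ω₂) = (0.174367, 0.427809) ; Δ = (-0.166294, 0.132858)
  [-2]  conj(Y_{7,-2})(Ω₁) = (0.450274, -0.087240) ; Y_{7,-2}(Ω₂) = (0.119691, -0.440029) ; Δ = (0.015506, -0.208575)
  [-1]  conj(Y_{7,-1})(Ω₁) = (-0.000116, -0.001210) ; Y_{7,-1}(Ω₂) = (0.003330, -0.002545) ; Δ = (-0.000003, -0.000004)
  [+0]  conj(Y_{7,0})(Ω₁) = (0.449804, -0.000000) ; Y_{7,0}(Ω₂) = (-0.449786, 0.000000) ; Δ = (-0.202316, 0.000000)
  [+1]  conj(Y_{7,1})(Ω₁) = (0.000116, -0.001210) ; Y_{7,1}(Ω₂) = (-0.003330, -0.002545) ; Δ = (-0.000003, 0.000004)
  [+2]  conj(Y_{7,2})(Ω₁) = (0.450274, 0.087240) ; Y_{7,2}(Ω₂) = (0.119691, 0.440029) ; Δ = (0.015506, 0.208575)
  [+3]  conj(Y_{7,3})(Ω₁) = (-0.130453, 0.441881) ; Y_{7,3}(Ω₂) = (-0.174367, 0.427809) ; Δ = (-0.166294, -0.132858)
  [+4]  conj(Y_{7,4})(Ω₁) = (-0.234859, -0.094557) ; Y_{7,4}(Ω₂) = (-0.220033, 0.129265) ; Δ = (0.063899, -0.009553)
  [+5]  conj(Y_{7,5})(Ω₁) = (0.042240, -0.081445) ; Y_{7,5}(Ω₂) = (-0.092196, -0.011252) ; Δ = (-0.004811, 0.007034)
  [+6]  conj(Y_{7,6})(Ω₁) = (0.018879, 0.012211) ; Y_{7,6}(Ω₂) = (-0.016341, -0.015975) ; Δ = (-0.000113, -0.000501)
  [+7]  conj(Y_{7,7})(Ω₁) = (-0.002095, 0.002645) ; Y_{7,7}(Ω₂) = (-0.000495, -0.003407) ; Δ = (0.000010, 0.000006)
Σ over m = (-0.385928, 0.000000); ×(4π/15) → (-0.323315, 0.000000). Real part: -0.323315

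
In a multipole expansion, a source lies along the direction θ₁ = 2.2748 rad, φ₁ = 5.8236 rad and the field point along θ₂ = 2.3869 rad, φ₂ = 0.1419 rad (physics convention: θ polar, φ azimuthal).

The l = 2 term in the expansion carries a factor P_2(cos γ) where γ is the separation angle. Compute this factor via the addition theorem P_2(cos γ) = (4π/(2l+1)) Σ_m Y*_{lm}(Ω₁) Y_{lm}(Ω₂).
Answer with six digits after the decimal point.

0.720612

Summing Y*_{l m}(θ₁,φ₁)·Y_{l m}(θ₂,φ₂) over m ∈ [−2, 2]; prefactor 4π/(2·2+1) = 2.513274:
  m=-2: Y*=0.13612 - 0.17845j  Y=0.17403 - 0.05076j  product 0.01463 - 0.03797j
  m=-1: Y*=-0.34162 + 0.16908j  Y=-0.38167 + 0.05453j  product 0.12117 - 0.08316j
  m=+0: Y*=0.08102 + 0.00000j  Y=0.18673 + 0.00000j  product 0.01513 + 0.00000j
  m=+1: Y*=0.34162 + 0.16908j  Y=0.38167 + 0.05453j  product 0.12117 + 0.08316j
  m=+2: Y*=0.13612 + 0.17845j  Y=0.17403 + 0.05076j  product 0.01463 + 0.03797j
Σ over m = 0.28672 + 0.00000j; ×(4π/5) → 0.72061 + 0.00000j. Real part: 0.720612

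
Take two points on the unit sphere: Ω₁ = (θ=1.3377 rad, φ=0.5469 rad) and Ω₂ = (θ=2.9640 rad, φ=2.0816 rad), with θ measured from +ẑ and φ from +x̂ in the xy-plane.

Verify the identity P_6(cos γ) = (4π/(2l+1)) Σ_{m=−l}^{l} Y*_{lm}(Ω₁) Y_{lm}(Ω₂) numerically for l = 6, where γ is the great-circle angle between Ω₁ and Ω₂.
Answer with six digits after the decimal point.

-0.036937

Addition theorem: P_6(cos γ) = (4π/13) Σ_m Y*_{lm}(Ω₁) Y_{lm}(Ω₂), m = −6…6:
  m=-6: Y*=-0.40581 - 0.05711j  Y=0.00001 + 0.00000j  product -0.00001 - 0.00000j
  m=-5: Y*=-0.30949 + 0.13345j  Y=0.00016 - 0.00024j  product -0.00002 + 0.00009j
  m=-4: Y*=0.07639 - 0.10773j  Y=-0.00153 - 0.00299j  product -0.00044 - 0.00006j
  m=-3: Y*=0.02336 - 0.33360j  Y=-0.02705 - 0.00104j  product -0.00098 + 0.00900j
  m=-2: Y*=0.01890 + 0.03657j  Y=-0.07712 + 0.12601j  product -0.00607 - 0.00044j
  m=-1: Y*=0.27626 + 0.16820j  Y=0.24195 + 0.43173j  product -0.00578 + 0.15996j
  m=+0: Y*=-0.01648 + 0.00000j  Y=0.70677 + 0.00000j  product -0.01165 + 0.00000j
  m=+1: Y*=-0.27626 + 0.16820j  Y=-0.24195 + 0.43173j  product -0.00578 - 0.15996j
  m=+2: Y*=0.01890 - 0.03657j  Y=-0.07712 - 0.12601j  product -0.00607 + 0.00044j
  m=+3: Y*=-0.02336 - 0.33360j  Y=0.02705 - 0.00104j  product -0.00098 - 0.00900j
  m=+4: Y*=0.07639 + 0.10773j  Y=-0.00153 + 0.00299j  product -0.00044 + 0.00006j
  m=+5: Y*=0.30949 + 0.13345j  Y=-0.00016 - 0.00024j  product -0.00002 - 0.00009j
  m=+6: Y*=-0.40581 + 0.05711j  Y=0.00001 - 0.00000j  product -0.00001 + 0.00000j
Total Σ_m = -0.03821 - 0.00000j. Multiply by 0.966644: -0.03694 - 0.00000j. P_6(cos γ) = -0.036937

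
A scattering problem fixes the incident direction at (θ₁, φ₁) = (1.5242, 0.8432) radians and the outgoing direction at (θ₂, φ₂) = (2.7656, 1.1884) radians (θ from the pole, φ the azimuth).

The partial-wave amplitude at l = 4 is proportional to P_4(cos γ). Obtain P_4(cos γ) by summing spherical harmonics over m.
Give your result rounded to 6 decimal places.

Expand P_4 via completeness: Σ_{m} conj(Y_{4,m}) at Ω₁ times Y_{4,m} at Ω₂ —
  [-4]  conj(Y_{4,-4})(Ω₁) = -0.428890-0.100968i ; Y_{4,-4}(Ω₂) = +0.000331+0.008038i ; Δ = +0.000669-0.003481i
  [-3]  conj(Y_{4,-3})(Ω₁) = -0.047565+0.033386i ; Y_{4,-3}(Ω₂) = +0.052547-0.023694i ; Δ = -0.001708+0.002881i
  [-2]  conj(Y_{4,-2})(Ω₁) = +0.037918-0.326534i ; Y_{4,-2}(Ω₂) = -0.164549-0.157904i ; Δ = -0.057800+0.047744i
  [-1]  conj(Y_{4,-1})(Ω₁) = -0.043697-0.049065i ; Y_{4,-1}(Ω₂) = -0.184266+0.458151i ; Δ = +0.030531-0.010979i
  [+0]  conj(Y_{4,0})(Ω₁) = +0.310489-0.000000i ; Y_{4,0}(Ω₂) = +0.343060+0.000000i ; Δ = +0.106516+0.000000i
  [+1]  conj(Y_{4,1})(Ω₁) = +0.043697-0.049065i ; Y_{4,1}(Ω₂) = +0.184266+0.458151i ; Δ = +0.030531+0.010979i
  [+2]  conj(Y_{4,2})(Ω₁) = +0.037918+0.326534i ; Y_{4,2}(Ω₂) = -0.164549+0.157904i ; Δ = -0.057800-0.047744i
  [+3]  conj(Y_{4,3})(Ω₁) = +0.047565+0.033386i ; Y_{4,3}(Ω₂) = -0.052547-0.023694i ; Δ = -0.001708-0.002881i
  [+4]  conj(Y_{4,4})(Ω₁) = -0.428890+0.100968i ; Y_{4,4}(Ω₂) = +0.000331-0.008038i ; Δ = +0.000669+0.003481i
Σ over m = +0.049900+0.000000i; ×(4π/9) → +0.069674+0.000000i. Real part: 0.069674

0.069674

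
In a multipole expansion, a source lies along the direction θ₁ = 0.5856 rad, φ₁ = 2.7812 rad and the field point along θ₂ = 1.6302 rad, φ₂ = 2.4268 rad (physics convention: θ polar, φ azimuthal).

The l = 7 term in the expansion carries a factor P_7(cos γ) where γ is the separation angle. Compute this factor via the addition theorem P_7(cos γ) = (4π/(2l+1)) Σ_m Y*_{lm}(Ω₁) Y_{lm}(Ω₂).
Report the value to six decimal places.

Term-by-term m-sum for l=7 (normalisation 4π/15 = 0.837758):
  m=-7: +0.006417+0.004570i × -0.141780+0.473111i = -0.003072+0.002388i  (running Σ = -0.003072+0.002388i)
  m=-6: -0.024786-0.036895i × +0.045180+0.100192i = +0.002577-0.004150i  (running Σ = -0.000495-0.001762i)
  m=-5: +0.034812+0.147900i × -0.315103-0.145418i = +0.010538-0.051666i  (running Σ = +0.010043-0.053428i)
  m=-4: +0.044339-0.341198i × -0.122739+0.035616i = +0.006710+0.043458i  (running Σ = +0.016753-0.009971i)
  m=-3: -0.229621+0.430891i × +0.165366-0.255972i = +0.072324+0.130031i  (running Σ = +0.089077+0.120061i)
  m=-2: +0.226837-0.199267i × -0.019038-0.133922i = -0.031005-0.026585i  (running Σ = +0.058072+0.093476i)
  m=-1: +0.207748-0.078290i × +0.218154+0.189335i = +0.060144+0.022255i  (running Σ = +0.118217+0.115731i)
  m=0: -0.385957-0.000000i × +0.137422+0.000000i = -0.053039-0.000000i  (running Σ = +0.065178+0.115731i)
  m=1: -0.207748-0.078290i × -0.218154+0.189335i = +0.060144-0.022255i  (running Σ = +0.125322+0.093476i)
  m=2: +0.226837+0.199267i × -0.019038+0.133922i = -0.031005+0.026585i  (running Σ = +0.094317+0.120061i)
  m=3: +0.229621+0.430891i × -0.165366-0.255972i = +0.072324-0.130031i  (running Σ = +0.166641-0.009971i)
  m=4: +0.044339+0.341198i × -0.122739-0.035616i = +0.006710-0.043458i  (running Σ = +0.173351-0.053428i)
  m=5: -0.034812+0.147900i × +0.315103-0.145418i = +0.010538+0.051666i  (running Σ = +0.183889-0.001762i)
  m=6: -0.024786+0.036895i × +0.045180-0.100192i = +0.002577+0.004150i  (running Σ = +0.186466+0.002388i)
  m=7: -0.006417+0.004570i × +0.141780+0.473111i = -0.003072-0.002388i  (running Σ = +0.183394+0.000000i)
Accumulated sum +0.183394+0.000000i; after 4π/(2l+1) scaling, +0.153640+0.000000i ⇒ P_7 = 0.153640

0.153640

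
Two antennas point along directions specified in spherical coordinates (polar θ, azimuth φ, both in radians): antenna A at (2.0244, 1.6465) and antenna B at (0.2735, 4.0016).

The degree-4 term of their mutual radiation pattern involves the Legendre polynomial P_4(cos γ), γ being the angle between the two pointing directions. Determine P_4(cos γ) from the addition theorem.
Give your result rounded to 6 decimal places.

Expand P_4 via completeness: Σ_{m} conj(Y_{4,m}) at Ω₁ times Y_{4,m} at Ω₂ —
  term(m=-4) = -0.000680-0.000003i   from Y*(Ω₁)=+0.275751+0.086151i, Y(Ω₂)=-0.002251+0.000693i
  term(m=-3) = -0.006711+0.006667i   from Y*(Ω₁)=-0.089694+0.388122i, Y(Ω₂)=+0.020101+0.012646i
  term(m=-2) = -0.000027+0.012463i   from Y*(Ω₁)=-0.091963-0.014031i, Y(Ω₂)=-0.019916-0.132480i
  term(m=-1) = -0.093563-0.093768i   from Y*(Ω₁)=-0.023336+0.307671i, Y(Ω₂)=-0.280089+0.325344i
  term(m=+0) = -0.086672-0.000000i   from Y*(Ω₁)=-0.155525-0.000000i, Y(Ω₂)=+0.557285+0.000000i
  term(m=+1) = -0.093563+0.093768i   from Y*(Ω₁)=+0.023336+0.307671i, Y(Ω₂)=+0.280089+0.325344i
  term(m=+2) = -0.000027-0.012463i   from Y*(Ω₁)=-0.091963+0.014031i, Y(Ω₂)=-0.019916+0.132480i
  term(m=+3) = -0.006711-0.006667i   from Y*(Ω₁)=+0.089694+0.388122i, Y(Ω₂)=-0.020101+0.012646i
  term(m=+4) = -0.000680+0.000003i   from Y*(Ω₁)=+0.275751-0.086151i, Y(Ω₂)=-0.002251-0.000693i
Total Σ_m = -0.288635+0.000000i. Multiply by 1.396263: -0.403010+0.000000i. P_4(cos γ) = -0.403010

-0.403010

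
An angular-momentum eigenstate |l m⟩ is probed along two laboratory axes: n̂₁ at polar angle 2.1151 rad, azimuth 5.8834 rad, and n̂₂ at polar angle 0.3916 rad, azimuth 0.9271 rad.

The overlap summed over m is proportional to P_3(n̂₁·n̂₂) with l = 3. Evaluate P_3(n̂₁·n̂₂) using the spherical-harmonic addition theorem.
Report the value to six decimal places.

0.439931

Addition theorem: P_3(cos γ) = (4π/7) Σ_m Y*_{lm}(Ω₁) Y_{lm}(Ω₂), m = −3…3:
  m=-3: Y*=0.09481 - 0.24341j  Y=-0.02171 - 0.00818j  product -0.00405 + 0.00451j
  m=-2: Y*=-0.26996 + 0.27772j  Y=-0.03848 - 0.13211j  product 0.04708 + 0.02498j
  m=-1: Y*=0.08677 - 0.03666j  Y=0.24219 - 0.32279j  product 0.00918 - 0.03689j
  m=+0: Y*=0.32064 + 0.00000j  Y=0.43863 + 0.00000j  product 0.14064 + 0.00000j
  m=+1: Y*=-0.08677 - 0.03666j  Y=-0.24219 - 0.32279j  product 0.00918 + 0.03689j
  m=+2: Y*=-0.26996 - 0.27772j  Y=-0.03848 + 0.13211j  product 0.04708 - 0.02498j
  m=+3: Y*=-0.09481 - 0.24341j  Y=0.02171 - 0.00818j  product -0.00405 - 0.00451j
Total Σ_m = 0.24506 + 0.00000j. Multiply by 1.795196: 0.43993 + 0.00000j. P_3(cos γ) = 0.439931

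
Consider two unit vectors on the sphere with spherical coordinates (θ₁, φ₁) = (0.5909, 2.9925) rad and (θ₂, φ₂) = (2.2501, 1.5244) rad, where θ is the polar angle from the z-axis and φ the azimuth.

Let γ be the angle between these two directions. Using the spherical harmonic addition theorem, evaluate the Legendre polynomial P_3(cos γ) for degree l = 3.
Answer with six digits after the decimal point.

0.444111

Addition theorem: P_3(cos γ) = (4π/7) Σ_m Y*_{lm}(Ω₁) Y_{lm}(Ω₂), m = −3…3:
  m=-3: Y*=-0.065045+0.031202i  Y=-0.027260+0.194583i  product -0.004298-0.013507i
  m=-2: Y*=+0.251786-0.077386i  Y=+0.386969+0.036011i  product +0.100220-0.020879i
  m=-1: Y*=-0.435891+0.065474i  Y=+0.011353-0.244511i  product +0.011061+0.107323i
  m=+0: Y*=+0.138882-0.000000i  Y=+0.240662+0.000000i  product +0.033424+0.000000i
  m=+1: Y*=+0.435891+0.065474i  Y=-0.011353-0.244511i  product +0.011061-0.107323i
  m=+2: Y*=+0.251786+0.077386i  Y=+0.386969-0.036011i  product +0.100220+0.020879i
  m=+3: Y*=+0.065045+0.031202i  Y=+0.027260+0.194583i  product -0.004298+0.013507i
Accumulated sum +0.247389+0.000000i; after 4π/(2l+1) scaling, +0.444111+0.000000i ⇒ P_3 = 0.444111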